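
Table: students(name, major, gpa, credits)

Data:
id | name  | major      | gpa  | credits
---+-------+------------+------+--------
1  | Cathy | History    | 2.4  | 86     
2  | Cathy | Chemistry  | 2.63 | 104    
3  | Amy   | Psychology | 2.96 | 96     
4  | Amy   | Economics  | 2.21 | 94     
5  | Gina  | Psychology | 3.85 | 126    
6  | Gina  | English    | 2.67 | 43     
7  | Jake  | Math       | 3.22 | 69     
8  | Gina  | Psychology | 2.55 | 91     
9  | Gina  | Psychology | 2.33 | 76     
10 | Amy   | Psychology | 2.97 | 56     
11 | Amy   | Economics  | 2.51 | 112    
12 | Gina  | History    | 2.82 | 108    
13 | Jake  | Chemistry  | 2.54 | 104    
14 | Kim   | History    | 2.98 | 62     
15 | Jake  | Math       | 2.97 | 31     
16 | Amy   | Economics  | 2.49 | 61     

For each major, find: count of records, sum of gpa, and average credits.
SELECT major,
       COUNT(*) as cnt,
       SUM(gpa) as total_gpa,
       AVG(credits) as avg_credits
FROM students
GROUP BY major

Result:
  Chemistry: 2 records, 5.17 total gpa, 104.00 avg credits
  Economics: 3 records, 7.21 total gpa, 89.00 avg credits
  English: 1 records, 2.67 total gpa, 43.00 avg credits
  History: 3 records, 8.20 total gpa, 85.33 avg credits
  Math: 2 records, 6.19 total gpa, 50.00 avg credits
  Psychology: 5 records, 14.66 total gpa, 89.00 avg credits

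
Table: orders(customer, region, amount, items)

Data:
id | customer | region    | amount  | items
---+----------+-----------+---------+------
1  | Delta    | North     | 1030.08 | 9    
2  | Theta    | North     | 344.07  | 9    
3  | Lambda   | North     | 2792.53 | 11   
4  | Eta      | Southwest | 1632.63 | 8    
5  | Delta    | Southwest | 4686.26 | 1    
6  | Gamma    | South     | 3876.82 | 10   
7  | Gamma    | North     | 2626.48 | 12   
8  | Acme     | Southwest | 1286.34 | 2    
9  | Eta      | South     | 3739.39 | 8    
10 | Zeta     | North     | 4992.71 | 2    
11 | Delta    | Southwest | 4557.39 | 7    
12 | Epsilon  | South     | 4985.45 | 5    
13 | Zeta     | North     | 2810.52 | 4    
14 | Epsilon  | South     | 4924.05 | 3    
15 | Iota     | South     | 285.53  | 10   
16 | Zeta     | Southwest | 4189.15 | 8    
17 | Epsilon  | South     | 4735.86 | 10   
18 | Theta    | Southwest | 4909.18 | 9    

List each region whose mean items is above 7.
SELECT region, AVG(items)
FROM orders
GROUP BY region
HAVING AVG(items) > 7

Result:
  North: avg=7.83
  South: avg=7.67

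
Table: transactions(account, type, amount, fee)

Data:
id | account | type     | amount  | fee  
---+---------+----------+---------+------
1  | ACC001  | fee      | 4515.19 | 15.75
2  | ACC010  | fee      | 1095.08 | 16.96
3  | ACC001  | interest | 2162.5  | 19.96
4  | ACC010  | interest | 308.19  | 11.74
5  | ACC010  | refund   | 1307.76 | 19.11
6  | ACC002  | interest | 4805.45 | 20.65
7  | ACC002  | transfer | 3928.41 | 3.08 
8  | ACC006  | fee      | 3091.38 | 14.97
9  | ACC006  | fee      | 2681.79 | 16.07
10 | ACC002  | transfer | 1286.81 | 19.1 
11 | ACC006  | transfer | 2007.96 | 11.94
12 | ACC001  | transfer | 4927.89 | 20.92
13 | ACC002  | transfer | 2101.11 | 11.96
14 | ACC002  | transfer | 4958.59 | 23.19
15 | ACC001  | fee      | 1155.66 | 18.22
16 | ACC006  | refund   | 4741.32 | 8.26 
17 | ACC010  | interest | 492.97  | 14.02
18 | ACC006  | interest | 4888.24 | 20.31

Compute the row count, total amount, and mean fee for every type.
SELECT type,
       COUNT(*) as cnt,
       SUM(amount) as total_amount,
       AVG(fee) as avg_fee
FROM transactions
GROUP BY type

Result:
  fee: 5 records, 12539.10 total amount, 16.39 avg fee
  interest: 5 records, 12657.35 total amount, 17.34 avg fee
  refund: 2 records, 6049.08 total amount, 13.69 avg fee
  transfer: 6 records, 19210.77 total amount, 15.03 avg fee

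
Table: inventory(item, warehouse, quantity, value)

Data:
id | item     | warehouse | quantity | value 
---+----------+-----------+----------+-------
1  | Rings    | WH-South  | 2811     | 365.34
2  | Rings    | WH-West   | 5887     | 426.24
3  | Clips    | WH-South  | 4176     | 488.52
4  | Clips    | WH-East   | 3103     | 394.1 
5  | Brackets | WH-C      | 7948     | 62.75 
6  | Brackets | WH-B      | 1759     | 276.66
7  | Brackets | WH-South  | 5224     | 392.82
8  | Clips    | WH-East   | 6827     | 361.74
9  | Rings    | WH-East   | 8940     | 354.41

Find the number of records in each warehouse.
SELECT warehouse, COUNT(*) as count
FROM inventory
GROUP BY warehouse

Result:
  WH-B: 1
  WH-C: 1
  WH-East: 3
  WH-South: 3
  WH-West: 1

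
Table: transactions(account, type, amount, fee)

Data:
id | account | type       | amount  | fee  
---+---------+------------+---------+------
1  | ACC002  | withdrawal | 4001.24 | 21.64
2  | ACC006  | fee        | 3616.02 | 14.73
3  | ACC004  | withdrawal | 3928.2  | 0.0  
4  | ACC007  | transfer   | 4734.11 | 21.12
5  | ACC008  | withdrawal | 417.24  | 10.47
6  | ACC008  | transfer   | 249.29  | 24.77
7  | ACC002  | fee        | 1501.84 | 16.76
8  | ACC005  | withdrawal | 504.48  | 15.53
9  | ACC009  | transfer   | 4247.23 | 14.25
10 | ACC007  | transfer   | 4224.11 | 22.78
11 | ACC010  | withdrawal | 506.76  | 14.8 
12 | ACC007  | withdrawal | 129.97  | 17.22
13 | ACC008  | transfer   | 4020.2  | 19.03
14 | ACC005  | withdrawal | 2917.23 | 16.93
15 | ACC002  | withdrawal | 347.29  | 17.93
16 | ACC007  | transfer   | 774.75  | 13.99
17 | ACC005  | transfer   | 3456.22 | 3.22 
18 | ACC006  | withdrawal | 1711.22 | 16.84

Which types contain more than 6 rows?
SELECT type, COUNT(*) as cnt
FROM transactions
GROUP BY type
HAVING COUNT(*) > 6

Result:
  transfer: 7
  withdrawal: 9

Note: HAVING filters groups after aggregation, WHERE filters rows before.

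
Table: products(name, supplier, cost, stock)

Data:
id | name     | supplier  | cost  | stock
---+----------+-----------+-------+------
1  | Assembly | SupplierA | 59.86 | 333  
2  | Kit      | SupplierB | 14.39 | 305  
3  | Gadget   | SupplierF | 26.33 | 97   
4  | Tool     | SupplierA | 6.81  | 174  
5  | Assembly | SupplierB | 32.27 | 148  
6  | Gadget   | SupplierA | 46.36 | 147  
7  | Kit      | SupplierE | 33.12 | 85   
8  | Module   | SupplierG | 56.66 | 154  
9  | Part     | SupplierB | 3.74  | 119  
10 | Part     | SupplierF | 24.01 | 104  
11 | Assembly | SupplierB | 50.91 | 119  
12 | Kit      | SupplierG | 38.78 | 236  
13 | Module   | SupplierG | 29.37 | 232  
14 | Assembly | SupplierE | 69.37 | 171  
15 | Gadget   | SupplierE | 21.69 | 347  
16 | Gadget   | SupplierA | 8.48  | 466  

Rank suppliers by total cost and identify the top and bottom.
SELECT supplier, SUM(cost)
FROM products
GROUP BY supplier
ORDER BY SUM(cost)

All groups:
  SupplierF: 50.34
  SupplierB: 101.31
  SupplierA: 121.51
  SupplierE: 124.18
  SupplierG: 124.81

Highest: SupplierG (124.81)
Lowest: SupplierF (50.34)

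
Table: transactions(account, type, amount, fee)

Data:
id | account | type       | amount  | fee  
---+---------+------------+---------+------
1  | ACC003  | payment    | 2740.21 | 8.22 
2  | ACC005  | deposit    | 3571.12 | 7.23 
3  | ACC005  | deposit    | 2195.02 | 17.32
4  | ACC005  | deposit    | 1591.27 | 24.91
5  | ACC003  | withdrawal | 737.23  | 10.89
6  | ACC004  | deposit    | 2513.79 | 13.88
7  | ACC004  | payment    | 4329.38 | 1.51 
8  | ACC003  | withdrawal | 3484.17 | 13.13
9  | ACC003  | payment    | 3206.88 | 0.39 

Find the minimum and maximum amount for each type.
SELECT type, MIN(amount), MAX(amount)
FROM transactions
GROUP BY type

Result:
  deposit: min=1591.27, max=3571.12
  payment: min=2740.21, max=4329.38
  withdrawal: min=737.23, max=3484.17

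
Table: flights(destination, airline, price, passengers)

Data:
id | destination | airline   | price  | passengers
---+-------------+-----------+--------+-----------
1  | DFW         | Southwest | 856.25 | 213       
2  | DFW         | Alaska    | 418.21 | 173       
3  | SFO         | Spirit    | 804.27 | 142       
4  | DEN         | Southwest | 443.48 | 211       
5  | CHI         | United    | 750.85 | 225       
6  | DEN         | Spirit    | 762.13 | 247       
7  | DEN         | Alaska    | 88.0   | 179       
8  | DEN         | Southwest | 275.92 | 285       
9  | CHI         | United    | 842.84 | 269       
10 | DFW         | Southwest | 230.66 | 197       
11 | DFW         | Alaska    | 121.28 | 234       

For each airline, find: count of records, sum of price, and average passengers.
SELECT airline,
       COUNT(*) as cnt,
       SUM(price) as total_price,
       AVG(passengers) as avg_passengers
FROM flights
GROUP BY airline

Result:
  Alaska: 3 records, 627.49 total price, 195.33 avg passengers
  Southwest: 4 records, 1806.31 total price, 226.50 avg passengers
  Spirit: 2 records, 1566.40 total price, 194.50 avg passengers
  United: 2 records, 1593.69 total price, 247.00 avg passengers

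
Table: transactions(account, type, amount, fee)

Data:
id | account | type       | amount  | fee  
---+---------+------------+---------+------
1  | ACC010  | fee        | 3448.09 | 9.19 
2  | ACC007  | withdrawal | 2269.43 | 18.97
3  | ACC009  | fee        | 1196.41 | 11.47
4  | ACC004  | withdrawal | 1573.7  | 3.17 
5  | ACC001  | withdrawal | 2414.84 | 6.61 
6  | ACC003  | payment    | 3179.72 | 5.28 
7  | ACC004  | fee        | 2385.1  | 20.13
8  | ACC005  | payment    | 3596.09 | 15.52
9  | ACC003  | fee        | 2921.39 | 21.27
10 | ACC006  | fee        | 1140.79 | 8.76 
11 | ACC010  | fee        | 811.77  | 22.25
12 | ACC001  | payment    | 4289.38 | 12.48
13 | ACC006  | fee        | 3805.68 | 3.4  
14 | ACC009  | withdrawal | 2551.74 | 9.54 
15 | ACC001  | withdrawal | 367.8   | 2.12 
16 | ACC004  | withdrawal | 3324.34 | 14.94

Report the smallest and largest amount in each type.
SELECT type, MIN(amount), MAX(amount)
FROM transactions
GROUP BY type

Result:
  fee: min=811.77, max=3805.68
  payment: min=3179.72, max=4289.38
  withdrawal: min=367.80, max=3324.34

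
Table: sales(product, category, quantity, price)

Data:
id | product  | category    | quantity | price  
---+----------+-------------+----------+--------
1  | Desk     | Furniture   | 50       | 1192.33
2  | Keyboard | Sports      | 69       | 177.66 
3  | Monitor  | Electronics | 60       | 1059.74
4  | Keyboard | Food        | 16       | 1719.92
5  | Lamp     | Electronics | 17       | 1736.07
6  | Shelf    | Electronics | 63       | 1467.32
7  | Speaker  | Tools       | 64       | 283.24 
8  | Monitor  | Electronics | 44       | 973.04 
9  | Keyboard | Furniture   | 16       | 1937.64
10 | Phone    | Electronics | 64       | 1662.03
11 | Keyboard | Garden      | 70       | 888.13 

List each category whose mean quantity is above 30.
SELECT category, AVG(quantity)
FROM sales
GROUP BY category
HAVING AVG(quantity) > 30

Result:
  Electronics: avg=49.60
  Furniture: avg=33.00
  Garden: avg=70.00
  Sports: avg=69.00
  Tools: avg=64.00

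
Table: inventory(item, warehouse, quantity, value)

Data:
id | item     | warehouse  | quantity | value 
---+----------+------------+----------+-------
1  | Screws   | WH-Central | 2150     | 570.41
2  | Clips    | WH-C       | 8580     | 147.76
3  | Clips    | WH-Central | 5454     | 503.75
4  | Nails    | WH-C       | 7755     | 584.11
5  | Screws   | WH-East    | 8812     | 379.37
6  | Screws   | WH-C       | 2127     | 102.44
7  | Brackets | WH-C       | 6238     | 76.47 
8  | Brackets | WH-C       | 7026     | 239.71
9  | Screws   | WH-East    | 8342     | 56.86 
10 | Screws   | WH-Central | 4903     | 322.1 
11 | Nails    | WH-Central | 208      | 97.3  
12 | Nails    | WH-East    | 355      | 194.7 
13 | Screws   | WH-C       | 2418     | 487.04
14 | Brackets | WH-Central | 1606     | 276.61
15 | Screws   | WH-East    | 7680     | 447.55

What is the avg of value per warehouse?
SELECT warehouse, AVG(value) as result
FROM inventory
GROUP BY warehouse

Result:
  WH-C: 272.92
  WH-Central: 354.03
  WH-East: 269.62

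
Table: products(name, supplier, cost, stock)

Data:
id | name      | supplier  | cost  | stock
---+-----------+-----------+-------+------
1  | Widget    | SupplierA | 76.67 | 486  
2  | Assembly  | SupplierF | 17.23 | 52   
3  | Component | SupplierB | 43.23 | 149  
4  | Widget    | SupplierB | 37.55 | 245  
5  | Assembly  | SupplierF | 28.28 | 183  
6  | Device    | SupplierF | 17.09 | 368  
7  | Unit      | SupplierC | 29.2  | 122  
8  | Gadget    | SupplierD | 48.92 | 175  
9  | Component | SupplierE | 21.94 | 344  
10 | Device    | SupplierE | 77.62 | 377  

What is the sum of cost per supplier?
SELECT supplier, SUM(cost) as result
FROM products
GROUP BY supplier

Result:
  SupplierA: 76.67
  SupplierB: 80.78
  SupplierC: 29.20
  SupplierD: 48.92
  SupplierE: 99.56
  SupplierF: 62.60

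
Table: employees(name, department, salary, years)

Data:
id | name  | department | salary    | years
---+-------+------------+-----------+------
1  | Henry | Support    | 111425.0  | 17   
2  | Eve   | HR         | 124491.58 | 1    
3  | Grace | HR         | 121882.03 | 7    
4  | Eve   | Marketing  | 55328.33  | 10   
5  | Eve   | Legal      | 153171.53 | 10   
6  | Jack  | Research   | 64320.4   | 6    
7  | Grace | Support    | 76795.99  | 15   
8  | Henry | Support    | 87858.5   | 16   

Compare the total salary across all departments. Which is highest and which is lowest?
SELECT department, SUM(salary)
FROM employees
GROUP BY department
ORDER BY SUM(salary)

All groups:
  Marketing: 55328.33
  Research: 64320.40
  Legal: 153171.53
  HR: 246373.61
  Support: 276079.49

Highest: Support (276079.49)
Lowest: Marketing (55328.33)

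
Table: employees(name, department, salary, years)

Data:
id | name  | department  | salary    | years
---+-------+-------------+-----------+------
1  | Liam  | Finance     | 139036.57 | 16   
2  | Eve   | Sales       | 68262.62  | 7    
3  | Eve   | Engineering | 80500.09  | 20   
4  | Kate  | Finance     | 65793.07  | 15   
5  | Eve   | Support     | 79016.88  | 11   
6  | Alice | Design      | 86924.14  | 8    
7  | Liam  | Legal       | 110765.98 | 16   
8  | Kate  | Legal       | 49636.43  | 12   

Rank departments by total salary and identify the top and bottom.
SELECT department, SUM(salary)
FROM employees
GROUP BY department
ORDER BY SUM(salary)

All groups:
  Sales: 68262.62
  Support: 79016.88
  Engineering: 80500.09
  Design: 86924.14
  Legal: 160402.41
  Finance: 204829.64

Highest: Finance (204829.64)
Lowest: Sales (68262.62)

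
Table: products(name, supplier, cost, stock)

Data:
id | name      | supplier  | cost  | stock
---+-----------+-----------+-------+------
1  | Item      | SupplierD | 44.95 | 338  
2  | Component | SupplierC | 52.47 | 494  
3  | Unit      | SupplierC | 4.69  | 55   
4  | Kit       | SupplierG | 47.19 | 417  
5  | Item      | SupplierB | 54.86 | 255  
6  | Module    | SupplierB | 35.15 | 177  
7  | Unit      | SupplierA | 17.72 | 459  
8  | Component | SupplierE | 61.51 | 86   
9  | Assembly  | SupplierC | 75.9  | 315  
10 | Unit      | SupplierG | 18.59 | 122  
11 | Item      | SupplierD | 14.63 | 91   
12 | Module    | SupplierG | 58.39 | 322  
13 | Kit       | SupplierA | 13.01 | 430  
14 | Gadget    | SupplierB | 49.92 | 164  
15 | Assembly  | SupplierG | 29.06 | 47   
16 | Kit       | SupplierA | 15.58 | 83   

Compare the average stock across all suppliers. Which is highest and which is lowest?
SELECT supplier, AVG(stock)
FROM products
GROUP BY supplier
ORDER BY AVG(stock)

All groups:
  SupplierE: 86.00
  SupplierB: 198.67
  SupplierD: 214.50
  SupplierG: 227.00
  SupplierC: 288.00
  SupplierA: 324.00

Highest: SupplierA (324.00)
Lowest: SupplierE (86.00)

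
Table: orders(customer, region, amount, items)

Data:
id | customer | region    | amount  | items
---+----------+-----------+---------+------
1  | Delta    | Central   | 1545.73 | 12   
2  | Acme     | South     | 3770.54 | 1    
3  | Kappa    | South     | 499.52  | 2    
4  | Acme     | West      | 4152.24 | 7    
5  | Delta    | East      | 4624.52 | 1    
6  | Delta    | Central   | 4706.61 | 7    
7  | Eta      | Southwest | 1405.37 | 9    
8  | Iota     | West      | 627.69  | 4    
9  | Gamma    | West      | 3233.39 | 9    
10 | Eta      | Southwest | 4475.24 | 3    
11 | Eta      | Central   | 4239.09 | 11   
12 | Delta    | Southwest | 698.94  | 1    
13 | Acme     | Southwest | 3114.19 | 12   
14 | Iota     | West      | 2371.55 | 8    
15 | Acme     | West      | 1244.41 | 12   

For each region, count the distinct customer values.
SELECT region, COUNT(DISTINCT customer)
FROM orders
GROUP BY region

Result:
  Central: 2 distinct
  East: 1 distinct
  South: 2 distinct
  Southwest: 3 distinct
  West: 3 distinct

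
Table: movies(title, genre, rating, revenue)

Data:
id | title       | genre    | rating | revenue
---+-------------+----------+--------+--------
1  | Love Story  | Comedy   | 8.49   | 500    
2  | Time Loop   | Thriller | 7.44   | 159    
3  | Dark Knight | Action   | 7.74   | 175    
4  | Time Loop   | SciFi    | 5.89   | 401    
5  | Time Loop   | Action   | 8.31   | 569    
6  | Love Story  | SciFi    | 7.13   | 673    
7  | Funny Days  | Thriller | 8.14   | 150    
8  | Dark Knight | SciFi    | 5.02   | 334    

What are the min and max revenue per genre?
SELECT genre, MIN(revenue), MAX(revenue)
FROM movies
GROUP BY genre

Result:
  Action: min=175, max=569
  Comedy: min=500, max=500
  SciFi: min=334, max=673
  Thriller: min=150, max=159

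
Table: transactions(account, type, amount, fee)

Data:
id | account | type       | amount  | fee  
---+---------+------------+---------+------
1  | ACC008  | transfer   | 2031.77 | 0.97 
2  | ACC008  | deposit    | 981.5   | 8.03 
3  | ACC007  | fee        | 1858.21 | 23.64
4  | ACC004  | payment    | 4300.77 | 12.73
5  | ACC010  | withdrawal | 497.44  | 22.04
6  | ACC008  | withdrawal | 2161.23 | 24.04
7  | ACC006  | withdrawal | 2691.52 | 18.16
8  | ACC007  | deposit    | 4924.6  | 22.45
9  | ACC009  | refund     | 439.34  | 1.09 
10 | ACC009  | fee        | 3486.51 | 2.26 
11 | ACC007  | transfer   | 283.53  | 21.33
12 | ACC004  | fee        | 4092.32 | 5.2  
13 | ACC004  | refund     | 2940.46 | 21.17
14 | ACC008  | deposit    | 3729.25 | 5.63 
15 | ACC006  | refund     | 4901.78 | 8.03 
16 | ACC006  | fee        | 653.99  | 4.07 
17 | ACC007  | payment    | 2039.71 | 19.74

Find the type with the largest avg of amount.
SELECT type, AVG(amount) as val
FROM transactions
GROUP BY type
ORDER BY val DESC
LIMIT 1

Result: deposit with avg(amount) = 3211.78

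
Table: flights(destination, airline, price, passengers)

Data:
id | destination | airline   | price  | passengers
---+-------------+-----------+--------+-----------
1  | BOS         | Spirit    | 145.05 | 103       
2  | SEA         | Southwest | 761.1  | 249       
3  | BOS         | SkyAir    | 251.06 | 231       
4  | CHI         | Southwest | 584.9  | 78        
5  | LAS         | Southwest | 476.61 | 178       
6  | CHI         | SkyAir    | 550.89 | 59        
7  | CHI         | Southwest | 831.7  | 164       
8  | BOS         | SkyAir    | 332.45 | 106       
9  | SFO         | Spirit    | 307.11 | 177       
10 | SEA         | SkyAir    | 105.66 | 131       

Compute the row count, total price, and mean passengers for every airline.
SELECT airline,
       COUNT(*) as cnt,
       SUM(price) as total_price,
       AVG(passengers) as avg_passengers
FROM flights
GROUP BY airline

Result:
  SkyAir: 4 records, 1240.06 total price, 131.75 avg passengers
  Southwest: 4 records, 2654.31 total price, 167.25 avg passengers
  Spirit: 2 records, 452.16 total price, 140.00 avg passengers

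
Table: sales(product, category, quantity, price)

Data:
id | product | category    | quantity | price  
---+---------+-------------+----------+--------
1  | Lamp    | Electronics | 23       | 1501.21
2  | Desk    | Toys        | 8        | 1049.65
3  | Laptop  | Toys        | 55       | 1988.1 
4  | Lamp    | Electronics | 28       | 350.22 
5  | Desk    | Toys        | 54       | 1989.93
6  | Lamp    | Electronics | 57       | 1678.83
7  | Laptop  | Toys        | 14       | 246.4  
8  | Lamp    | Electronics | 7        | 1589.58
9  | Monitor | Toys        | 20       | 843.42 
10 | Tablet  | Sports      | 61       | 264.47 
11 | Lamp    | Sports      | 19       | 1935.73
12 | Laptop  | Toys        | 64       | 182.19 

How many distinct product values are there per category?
SELECT category, COUNT(DISTINCT product)
FROM sales
GROUP BY category

Result:
  Electronics: 1 distinct
  Sports: 2 distinct
  Toys: 3 distinct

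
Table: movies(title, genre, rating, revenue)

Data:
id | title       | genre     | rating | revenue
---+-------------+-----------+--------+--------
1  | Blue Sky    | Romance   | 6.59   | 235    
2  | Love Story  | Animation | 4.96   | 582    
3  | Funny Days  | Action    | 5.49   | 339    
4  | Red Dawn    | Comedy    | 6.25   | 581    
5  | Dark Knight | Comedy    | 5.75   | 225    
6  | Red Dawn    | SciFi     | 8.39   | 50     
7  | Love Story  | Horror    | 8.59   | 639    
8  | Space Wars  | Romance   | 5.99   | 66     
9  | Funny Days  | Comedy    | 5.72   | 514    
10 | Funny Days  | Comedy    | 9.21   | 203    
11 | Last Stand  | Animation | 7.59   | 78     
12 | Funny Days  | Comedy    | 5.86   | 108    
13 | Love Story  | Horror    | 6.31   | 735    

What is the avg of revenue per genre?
SELECT genre, AVG(revenue) as result
FROM movies
GROUP BY genre

Result:
  Action: 339.00
  Animation: 330.00
  Comedy: 326.20
  Horror: 687.00
  Romance: 150.50
  SciFi: 50.00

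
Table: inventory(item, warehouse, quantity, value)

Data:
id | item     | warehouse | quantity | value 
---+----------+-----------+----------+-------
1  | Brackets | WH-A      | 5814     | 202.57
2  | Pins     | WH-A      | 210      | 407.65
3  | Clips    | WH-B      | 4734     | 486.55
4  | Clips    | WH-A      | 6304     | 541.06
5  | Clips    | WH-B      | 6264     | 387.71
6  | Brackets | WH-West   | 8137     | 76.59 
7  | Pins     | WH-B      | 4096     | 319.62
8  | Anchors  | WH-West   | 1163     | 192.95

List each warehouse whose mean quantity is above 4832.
SELECT warehouse, AVG(quantity)
FROM inventory
GROUP BY warehouse
HAVING AVG(quantity) > 4832

Result:
  WH-B: avg=5031.33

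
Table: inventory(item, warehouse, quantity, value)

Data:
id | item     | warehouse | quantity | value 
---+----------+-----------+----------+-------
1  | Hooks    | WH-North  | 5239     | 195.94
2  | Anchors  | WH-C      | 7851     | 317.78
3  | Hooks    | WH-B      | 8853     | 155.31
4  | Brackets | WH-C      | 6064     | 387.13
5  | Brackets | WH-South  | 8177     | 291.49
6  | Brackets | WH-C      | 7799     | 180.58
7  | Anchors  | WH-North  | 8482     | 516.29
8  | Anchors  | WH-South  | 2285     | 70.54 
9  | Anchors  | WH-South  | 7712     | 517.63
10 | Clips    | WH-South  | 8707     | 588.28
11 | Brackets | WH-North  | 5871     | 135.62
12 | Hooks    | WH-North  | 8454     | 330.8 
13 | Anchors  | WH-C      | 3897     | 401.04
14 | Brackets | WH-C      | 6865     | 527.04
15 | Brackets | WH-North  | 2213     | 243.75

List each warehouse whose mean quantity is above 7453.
SELECT warehouse, AVG(quantity)
FROM inventory
GROUP BY warehouse
HAVING AVG(quantity) > 7453

Result:
  WH-B: avg=8853.00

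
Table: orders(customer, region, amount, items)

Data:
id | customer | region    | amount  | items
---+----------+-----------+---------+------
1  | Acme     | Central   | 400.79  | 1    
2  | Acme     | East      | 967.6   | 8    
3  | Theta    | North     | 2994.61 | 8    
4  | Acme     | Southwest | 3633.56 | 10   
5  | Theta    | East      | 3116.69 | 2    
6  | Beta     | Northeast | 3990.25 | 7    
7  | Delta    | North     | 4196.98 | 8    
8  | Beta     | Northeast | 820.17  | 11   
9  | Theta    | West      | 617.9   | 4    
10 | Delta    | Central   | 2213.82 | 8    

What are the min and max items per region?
SELECT region, MIN(items), MAX(items)
FROM orders
GROUP BY region

Result:
  Central: min=1, max=8
  East: min=2, max=8
  North: min=8, max=8
  Northeast: min=7, max=11
  Southwest: min=10, max=10
  West: min=4, max=4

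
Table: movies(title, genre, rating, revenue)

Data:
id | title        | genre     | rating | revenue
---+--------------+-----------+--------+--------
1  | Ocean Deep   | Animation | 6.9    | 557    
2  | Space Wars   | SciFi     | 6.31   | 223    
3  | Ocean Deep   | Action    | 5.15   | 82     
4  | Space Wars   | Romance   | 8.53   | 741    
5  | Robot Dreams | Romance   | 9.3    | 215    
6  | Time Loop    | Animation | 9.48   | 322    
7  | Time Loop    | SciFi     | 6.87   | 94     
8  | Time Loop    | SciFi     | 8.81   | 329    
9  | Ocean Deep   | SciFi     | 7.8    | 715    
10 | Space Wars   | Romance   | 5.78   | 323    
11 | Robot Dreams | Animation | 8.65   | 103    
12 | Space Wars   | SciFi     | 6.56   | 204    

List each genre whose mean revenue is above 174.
SELECT genre, AVG(revenue)
FROM movies
GROUP BY genre
HAVING AVG(revenue) > 174

Result:
  Animation: avg=327.33
  Romance: avg=426.33
  SciFi: avg=313.00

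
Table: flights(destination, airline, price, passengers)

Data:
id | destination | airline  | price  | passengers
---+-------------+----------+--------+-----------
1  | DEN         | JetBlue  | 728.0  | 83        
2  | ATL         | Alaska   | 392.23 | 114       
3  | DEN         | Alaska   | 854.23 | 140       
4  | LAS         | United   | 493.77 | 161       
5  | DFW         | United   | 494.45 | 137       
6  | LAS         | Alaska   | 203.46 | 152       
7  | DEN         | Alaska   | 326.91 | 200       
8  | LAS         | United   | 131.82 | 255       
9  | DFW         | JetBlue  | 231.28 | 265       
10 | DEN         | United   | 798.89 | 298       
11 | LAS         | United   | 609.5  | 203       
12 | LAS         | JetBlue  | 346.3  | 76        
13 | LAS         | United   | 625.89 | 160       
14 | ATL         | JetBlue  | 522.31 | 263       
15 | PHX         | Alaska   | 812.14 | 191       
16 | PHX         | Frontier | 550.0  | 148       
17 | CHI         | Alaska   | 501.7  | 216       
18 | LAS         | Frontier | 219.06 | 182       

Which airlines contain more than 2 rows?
SELECT airline, COUNT(*) as cnt
FROM flights
GROUP BY airline
HAVING COUNT(*) > 2

Result:
  Alaska: 6
  JetBlue: 4
  United: 6

Note: HAVING filters groups after aggregation, WHERE filters rows before.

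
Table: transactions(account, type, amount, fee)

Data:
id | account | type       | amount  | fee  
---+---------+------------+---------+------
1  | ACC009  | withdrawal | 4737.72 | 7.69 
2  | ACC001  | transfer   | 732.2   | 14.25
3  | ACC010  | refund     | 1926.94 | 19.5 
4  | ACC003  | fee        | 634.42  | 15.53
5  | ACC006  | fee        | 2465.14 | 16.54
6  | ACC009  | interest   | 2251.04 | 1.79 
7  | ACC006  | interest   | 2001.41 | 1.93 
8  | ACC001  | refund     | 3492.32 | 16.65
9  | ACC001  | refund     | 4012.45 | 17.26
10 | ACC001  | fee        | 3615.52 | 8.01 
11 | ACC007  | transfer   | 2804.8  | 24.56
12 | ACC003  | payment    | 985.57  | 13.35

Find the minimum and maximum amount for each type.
SELECT type, MIN(amount), MAX(amount)
FROM transactions
GROUP BY type

Result:
  fee: min=634.42, max=3615.52
  interest: min=2001.41, max=2251.04
  payment: min=985.57, max=985.57
  refund: min=1926.94, max=4012.45
  transfer: min=732.20, max=2804.80
  withdrawal: min=4737.72, max=4737.72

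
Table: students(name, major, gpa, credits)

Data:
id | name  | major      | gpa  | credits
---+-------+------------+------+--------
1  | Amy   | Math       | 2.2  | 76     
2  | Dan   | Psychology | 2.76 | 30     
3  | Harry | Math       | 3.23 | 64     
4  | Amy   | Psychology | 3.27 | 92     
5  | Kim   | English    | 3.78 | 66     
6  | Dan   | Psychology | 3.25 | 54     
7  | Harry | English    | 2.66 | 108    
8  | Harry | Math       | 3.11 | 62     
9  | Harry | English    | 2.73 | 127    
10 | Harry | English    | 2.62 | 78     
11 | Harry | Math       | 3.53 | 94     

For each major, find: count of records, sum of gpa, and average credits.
SELECT major,
       COUNT(*) as cnt,
       SUM(gpa) as total_gpa,
       AVG(credits) as avg_credits
FROM students
GROUP BY major

Result:
  English: 4 records, 11.79 total gpa, 94.75 avg credits
  Math: 4 records, 12.07 total gpa, 74.00 avg credits
  Psychology: 3 records, 9.28 total gpa, 58.67 avg credits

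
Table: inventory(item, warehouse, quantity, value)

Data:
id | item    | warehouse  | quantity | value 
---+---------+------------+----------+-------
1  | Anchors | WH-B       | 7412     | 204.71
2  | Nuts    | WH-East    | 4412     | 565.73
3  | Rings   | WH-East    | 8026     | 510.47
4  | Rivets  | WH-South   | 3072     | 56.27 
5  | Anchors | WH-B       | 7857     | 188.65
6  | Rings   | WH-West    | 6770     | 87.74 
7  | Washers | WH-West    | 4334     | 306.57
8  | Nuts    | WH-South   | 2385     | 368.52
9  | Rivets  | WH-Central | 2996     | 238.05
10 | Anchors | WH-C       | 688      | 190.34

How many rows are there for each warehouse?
SELECT warehouse, COUNT(*) as count
FROM inventory
GROUP BY warehouse

Result:
  WH-B: 2
  WH-C: 1
  WH-Central: 1
  WH-East: 2
  WH-South: 2
  WH-West: 2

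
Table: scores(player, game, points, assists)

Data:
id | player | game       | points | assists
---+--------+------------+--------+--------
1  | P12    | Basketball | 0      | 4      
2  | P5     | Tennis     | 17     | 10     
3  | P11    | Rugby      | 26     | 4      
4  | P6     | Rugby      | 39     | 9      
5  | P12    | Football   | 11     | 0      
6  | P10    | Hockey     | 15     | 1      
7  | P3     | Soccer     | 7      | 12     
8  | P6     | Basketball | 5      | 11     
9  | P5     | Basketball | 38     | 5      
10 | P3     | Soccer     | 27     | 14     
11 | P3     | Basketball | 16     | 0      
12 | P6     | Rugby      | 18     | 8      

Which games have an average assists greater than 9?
SELECT game, AVG(assists)
FROM scores
GROUP BY game
HAVING AVG(assists) > 9

Result:
  Soccer: avg=13.00
  Tennis: avg=10.00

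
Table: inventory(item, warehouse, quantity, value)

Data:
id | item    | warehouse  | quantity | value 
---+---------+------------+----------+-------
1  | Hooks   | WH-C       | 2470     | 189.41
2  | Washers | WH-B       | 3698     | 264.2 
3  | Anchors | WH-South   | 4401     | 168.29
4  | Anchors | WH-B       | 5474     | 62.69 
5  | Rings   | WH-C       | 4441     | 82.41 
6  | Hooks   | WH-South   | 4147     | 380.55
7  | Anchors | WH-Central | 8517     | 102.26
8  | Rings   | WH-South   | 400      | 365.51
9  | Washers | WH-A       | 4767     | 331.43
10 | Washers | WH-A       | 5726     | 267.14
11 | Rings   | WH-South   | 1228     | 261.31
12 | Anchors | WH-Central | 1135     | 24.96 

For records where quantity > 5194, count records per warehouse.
SELECT warehouse, COUNT(*)
FROM inventory
WHERE quantity > 5194
GROUP BY warehouse

Note: WHERE filters rows before grouping.

Result:
  WH-A: 1
  WH-B: 1
  WH-Central: 1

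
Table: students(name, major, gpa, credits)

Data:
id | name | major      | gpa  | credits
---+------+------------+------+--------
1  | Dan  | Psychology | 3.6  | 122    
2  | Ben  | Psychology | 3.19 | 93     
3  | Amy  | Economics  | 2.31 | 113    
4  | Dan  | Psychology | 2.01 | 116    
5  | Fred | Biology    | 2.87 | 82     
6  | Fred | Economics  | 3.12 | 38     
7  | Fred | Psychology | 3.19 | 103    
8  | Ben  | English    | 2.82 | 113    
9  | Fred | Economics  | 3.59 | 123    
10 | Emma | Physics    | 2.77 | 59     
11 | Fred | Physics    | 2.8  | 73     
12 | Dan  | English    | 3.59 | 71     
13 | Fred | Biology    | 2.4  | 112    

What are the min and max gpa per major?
SELECT major, MIN(gpa), MAX(gpa)
FROM students
GROUP BY major

Result:
  Biology: min=2.40, max=2.87
  Economics: min=2.31, max=3.59
  English: min=2.82, max=3.59
  Physics: min=2.77, max=2.80
  Psychology: min=2.01, max=3.60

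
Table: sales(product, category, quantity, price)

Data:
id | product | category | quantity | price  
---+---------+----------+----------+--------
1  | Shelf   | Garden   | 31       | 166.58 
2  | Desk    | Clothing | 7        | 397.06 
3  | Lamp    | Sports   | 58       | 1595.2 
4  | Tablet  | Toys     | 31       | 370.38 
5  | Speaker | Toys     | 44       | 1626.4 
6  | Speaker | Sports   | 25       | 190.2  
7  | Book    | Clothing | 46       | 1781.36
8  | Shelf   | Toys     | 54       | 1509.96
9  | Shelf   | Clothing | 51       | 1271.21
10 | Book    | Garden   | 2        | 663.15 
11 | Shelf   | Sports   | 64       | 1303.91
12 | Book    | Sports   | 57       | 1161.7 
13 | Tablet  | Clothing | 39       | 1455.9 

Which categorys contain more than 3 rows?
SELECT category, COUNT(*) as cnt
FROM sales
GROUP BY category
HAVING COUNT(*) > 3

Result:
  Clothing: 4
  Sports: 4

Note: HAVING filters groups after aggregation, WHERE filters rows before.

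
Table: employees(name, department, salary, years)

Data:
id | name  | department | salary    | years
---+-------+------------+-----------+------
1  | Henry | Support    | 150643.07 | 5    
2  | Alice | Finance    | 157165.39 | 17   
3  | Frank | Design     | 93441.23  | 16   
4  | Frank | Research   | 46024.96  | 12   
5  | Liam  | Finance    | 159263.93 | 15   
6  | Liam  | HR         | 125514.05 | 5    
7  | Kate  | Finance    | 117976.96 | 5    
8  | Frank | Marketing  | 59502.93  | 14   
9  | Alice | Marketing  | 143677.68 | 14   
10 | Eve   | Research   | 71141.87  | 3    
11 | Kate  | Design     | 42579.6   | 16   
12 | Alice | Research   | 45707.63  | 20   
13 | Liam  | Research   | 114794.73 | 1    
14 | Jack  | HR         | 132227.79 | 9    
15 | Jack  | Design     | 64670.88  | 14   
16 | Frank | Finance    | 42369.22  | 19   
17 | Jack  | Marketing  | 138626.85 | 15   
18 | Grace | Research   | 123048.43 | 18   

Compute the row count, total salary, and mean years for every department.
SELECT department,
       COUNT(*) as cnt,
       SUM(salary) as total_salary,
       AVG(years) as avg_years
FROM employees
GROUP BY department

Result:
  Design: 3 records, 200691.71 total salary, 15.33 avg years
  Finance: 4 records, 476775.50 total salary, 14.00 avg years
  HR: 2 records, 257741.84 total salary, 7.00 avg years
  Marketing: 3 records, 341807.46 total salary, 14.33 avg years
  Research: 5 records, 400717.62 total salary, 10.80 avg years
  Support: 1 records, 150643.07 total salary, 5.00 avg years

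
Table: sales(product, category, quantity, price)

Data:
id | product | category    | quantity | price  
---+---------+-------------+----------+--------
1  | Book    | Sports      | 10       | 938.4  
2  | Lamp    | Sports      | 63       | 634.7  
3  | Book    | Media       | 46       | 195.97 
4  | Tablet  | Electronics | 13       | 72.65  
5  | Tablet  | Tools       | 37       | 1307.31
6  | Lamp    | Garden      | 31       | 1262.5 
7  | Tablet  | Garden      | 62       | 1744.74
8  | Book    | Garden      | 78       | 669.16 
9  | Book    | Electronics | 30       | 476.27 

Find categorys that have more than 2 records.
SELECT category, COUNT(*) as cnt
FROM sales
GROUP BY category
HAVING COUNT(*) > 2

Result:
  Garden: 3

Note: HAVING filters groups after aggregation, WHERE filters rows before.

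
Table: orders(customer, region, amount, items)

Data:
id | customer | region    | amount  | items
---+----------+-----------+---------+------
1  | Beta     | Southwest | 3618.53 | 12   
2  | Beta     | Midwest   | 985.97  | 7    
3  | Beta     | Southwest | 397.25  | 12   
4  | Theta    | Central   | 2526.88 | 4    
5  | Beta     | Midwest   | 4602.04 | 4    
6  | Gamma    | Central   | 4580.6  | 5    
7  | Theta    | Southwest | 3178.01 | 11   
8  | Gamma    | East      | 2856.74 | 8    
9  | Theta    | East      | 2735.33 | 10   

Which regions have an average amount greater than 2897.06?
SELECT region, AVG(amount)
FROM orders
GROUP BY region
HAVING AVG(amount) > 2897.06

Result:
  Central: avg=3553.74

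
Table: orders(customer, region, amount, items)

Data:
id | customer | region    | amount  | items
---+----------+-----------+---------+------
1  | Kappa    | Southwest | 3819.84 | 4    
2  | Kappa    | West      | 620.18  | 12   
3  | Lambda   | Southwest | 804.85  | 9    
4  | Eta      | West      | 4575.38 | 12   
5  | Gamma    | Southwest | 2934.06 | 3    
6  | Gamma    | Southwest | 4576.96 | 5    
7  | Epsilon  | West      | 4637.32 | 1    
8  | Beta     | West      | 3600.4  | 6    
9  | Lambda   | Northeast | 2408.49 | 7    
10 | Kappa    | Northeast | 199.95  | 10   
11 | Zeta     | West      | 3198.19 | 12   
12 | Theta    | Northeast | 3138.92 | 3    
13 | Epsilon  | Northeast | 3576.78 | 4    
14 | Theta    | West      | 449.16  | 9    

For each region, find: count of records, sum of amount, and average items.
SELECT region,
       COUNT(*) as cnt,
       SUM(amount) as total_amount,
       AVG(items) as avg_items
FROM orders
GROUP BY region

Result:
  Northeast: 4 records, 9324.14 total amount, 6.00 avg items
  Southwest: 4 records, 12135.71 total amount, 5.25 avg items
  West: 6 records, 17080.63 total amount, 8.67 avg items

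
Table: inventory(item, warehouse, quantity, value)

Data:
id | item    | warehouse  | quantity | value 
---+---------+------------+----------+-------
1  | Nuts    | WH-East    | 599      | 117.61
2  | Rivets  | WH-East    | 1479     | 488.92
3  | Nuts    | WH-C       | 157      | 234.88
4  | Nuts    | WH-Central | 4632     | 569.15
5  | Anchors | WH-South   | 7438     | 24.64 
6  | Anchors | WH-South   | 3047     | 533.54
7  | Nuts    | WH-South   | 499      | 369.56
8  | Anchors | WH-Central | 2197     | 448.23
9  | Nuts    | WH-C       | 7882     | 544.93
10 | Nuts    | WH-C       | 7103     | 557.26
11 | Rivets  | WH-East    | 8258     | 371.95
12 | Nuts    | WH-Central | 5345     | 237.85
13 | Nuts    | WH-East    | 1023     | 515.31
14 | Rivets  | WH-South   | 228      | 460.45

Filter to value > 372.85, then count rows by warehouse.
SELECT warehouse, COUNT(*)
FROM inventory
WHERE value > 372.85
GROUP BY warehouse

Note: WHERE filters rows before grouping.

Result:
  WH-C: 2
  WH-Central: 2
  WH-East: 2
  WH-South: 2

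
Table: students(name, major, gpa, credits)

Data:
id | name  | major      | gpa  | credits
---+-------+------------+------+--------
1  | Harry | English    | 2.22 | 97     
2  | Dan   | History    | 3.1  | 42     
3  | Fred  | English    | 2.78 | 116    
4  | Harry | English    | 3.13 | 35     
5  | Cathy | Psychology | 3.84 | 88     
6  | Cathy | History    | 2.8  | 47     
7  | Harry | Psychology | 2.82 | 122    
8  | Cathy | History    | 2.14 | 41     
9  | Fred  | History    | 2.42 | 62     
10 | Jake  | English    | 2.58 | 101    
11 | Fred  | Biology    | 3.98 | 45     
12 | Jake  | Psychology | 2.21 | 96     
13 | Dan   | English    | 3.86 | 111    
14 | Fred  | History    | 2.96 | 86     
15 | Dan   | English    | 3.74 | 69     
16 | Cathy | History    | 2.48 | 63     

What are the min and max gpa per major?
SELECT major, MIN(gpa), MAX(gpa)
FROM students
GROUP BY major

Result:
  Biology: min=3.98, max=3.98
  English: min=2.22, max=3.86
  History: min=2.14, max=3.10
  Psychology: min=2.21, max=3.84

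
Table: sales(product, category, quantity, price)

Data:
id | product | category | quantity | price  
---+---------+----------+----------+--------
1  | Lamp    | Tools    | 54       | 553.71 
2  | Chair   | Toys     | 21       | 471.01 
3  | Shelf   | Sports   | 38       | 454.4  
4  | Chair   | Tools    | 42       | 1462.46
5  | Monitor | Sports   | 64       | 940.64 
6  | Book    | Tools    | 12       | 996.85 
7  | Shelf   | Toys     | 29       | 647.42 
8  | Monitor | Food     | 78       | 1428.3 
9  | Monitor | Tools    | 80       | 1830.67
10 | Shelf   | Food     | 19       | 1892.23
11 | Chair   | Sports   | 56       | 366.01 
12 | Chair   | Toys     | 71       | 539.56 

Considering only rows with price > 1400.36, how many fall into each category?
SELECT category, COUNT(*)
FROM sales
WHERE price > 1400.36
GROUP BY category

Note: WHERE filters rows before grouping.

Result:
  Food: 2
  Tools: 2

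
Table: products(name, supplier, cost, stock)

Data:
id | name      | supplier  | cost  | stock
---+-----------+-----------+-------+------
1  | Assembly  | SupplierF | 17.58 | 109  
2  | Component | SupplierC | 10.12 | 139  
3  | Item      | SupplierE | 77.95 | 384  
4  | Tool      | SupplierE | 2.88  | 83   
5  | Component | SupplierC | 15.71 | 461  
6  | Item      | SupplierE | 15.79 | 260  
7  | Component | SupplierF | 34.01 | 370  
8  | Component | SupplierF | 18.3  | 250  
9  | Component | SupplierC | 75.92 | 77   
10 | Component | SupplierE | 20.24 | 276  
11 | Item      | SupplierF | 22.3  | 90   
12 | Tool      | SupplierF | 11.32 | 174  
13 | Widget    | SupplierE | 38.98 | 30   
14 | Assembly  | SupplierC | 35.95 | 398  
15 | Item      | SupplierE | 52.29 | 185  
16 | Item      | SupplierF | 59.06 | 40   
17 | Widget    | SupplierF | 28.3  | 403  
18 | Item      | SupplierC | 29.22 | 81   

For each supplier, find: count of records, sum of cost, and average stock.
SELECT supplier,
       COUNT(*) as cnt,
       SUM(cost) as total_cost,
       AVG(stock) as avg_stock
FROM products
GROUP BY supplier

Result:
  SupplierC: 5 records, 166.92 total cost, 231.20 avg stock
  SupplierE: 6 records, 208.13 total cost, 203.00 avg stock
  SupplierF: 7 records, 190.87 total cost, 205.14 avg stock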